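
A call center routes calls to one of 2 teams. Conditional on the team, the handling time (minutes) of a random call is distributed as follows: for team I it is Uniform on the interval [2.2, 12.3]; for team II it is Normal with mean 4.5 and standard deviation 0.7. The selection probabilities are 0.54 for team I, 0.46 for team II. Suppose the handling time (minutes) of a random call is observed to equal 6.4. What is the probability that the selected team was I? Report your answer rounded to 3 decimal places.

0.890

Likelihoods f(6.4 | ·): I: 0.0990099; II: 0.0143223.
Posterior ∝ prior × likelihood. Numerator for I: 0.54·0.0990099 = 0.0534653.
Normalizing constant: 0.54·0.0990099 + 0.46·0.0143223 = 0.0600536.
P(I | observation) = 0.0534653 / 0.0600536 = 0.890294.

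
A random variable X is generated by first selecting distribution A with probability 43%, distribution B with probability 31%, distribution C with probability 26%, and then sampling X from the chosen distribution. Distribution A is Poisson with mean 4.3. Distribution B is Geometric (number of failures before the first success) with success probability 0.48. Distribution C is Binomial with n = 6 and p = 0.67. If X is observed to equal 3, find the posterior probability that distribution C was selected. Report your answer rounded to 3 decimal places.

Likelihoods P(X=3 | ·): A: 0.179799; B: 0.0674918; C: 0.21617.
Posterior ∝ prior × likelihood. Numerator for C: 0.26·0.21617 = 0.0562043.
Normalizing constant: 0.43·0.179799 + 0.31·0.0674918 + 0.26·0.21617 = 0.15444.
P(C | observation) = 0.0562043 / 0.15444 = 0.363922.

0.364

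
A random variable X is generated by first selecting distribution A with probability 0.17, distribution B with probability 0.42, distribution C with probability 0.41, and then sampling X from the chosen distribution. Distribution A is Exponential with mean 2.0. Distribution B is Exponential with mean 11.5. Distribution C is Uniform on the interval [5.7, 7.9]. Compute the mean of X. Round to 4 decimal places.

7.9580

Component means — A: 2; B: 11.5; C: 6.8.
E[X] = 0.17·2 + 0.42·11.5 + 0.41·6.8 = 7.958.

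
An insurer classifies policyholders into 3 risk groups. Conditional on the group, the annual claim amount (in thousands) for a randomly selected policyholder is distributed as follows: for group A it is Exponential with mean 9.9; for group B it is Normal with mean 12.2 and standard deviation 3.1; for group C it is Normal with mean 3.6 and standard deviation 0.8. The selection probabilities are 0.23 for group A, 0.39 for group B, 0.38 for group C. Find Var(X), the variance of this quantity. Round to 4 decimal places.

Per component, A: μ=9.9, E[X²]=196.02; B: μ=12.2, E[X²]=158.45; C: μ=3.6, E[X²]=13.6.
E[X] = 0.23·9.9 + 0.39·12.2 + 0.38·3.6 = 8.403.
E[X²] = 0.23·196.02 + 0.39·158.45 + 0.38·13.6 = 112.048.
Var(X) = E[X²] − (E[X])² = 112.048 − 70.6104 = 41.4377.

41.4377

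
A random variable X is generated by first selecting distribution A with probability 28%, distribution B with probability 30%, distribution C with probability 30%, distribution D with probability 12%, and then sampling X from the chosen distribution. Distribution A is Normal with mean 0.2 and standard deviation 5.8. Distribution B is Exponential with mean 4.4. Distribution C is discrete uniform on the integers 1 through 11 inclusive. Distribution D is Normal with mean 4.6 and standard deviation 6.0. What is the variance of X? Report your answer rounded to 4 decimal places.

Per component, A: μ=0.2, E[X²]=33.68; B: μ=4.4, E[X²]=38.72; C: μ=6, E[X²]=46; D: μ=4.6, E[X²]=57.16.
E[X] = 0.28·0.2 + 0.3·4.4 + 0.3·6 + 0.12·4.6 = 3.728.
E[X²] = 0.28·33.68 + 0.3·38.72 + 0.3·46 + 0.12·57.16 = 41.7056.
Var(X) = E[X²] − (E[X])² = 41.7056 − 13.898 = 27.8076.

27.8076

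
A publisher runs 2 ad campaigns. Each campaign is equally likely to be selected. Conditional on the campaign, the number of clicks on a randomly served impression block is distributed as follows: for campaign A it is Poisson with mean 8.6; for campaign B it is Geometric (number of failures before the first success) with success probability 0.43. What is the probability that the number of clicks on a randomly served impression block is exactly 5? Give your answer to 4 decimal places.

Conditional on each campaign, P(X = 5): A: 0.0721736; B: 0.0258728.
By total probability, P(X = 5) = 0.5·0.0721736 + 0.5·0.0258728 = 0.0490232.

0.0490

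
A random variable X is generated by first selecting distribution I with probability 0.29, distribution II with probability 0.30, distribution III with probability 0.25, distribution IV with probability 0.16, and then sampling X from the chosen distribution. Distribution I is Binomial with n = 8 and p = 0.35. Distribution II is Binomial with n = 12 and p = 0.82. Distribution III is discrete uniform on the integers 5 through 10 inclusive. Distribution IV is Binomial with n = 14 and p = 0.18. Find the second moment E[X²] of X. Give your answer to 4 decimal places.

For each component E[X²] = Var + (mean)², giving I: 9.66; II: 98.5968; III: 59.1667; IV: 8.4168.
Overall E[X²] = 0.29·9.66 + 0.3·98.5968 + 0.25·59.1667 + 0.16·8.4168 = 48.5188.

48.5188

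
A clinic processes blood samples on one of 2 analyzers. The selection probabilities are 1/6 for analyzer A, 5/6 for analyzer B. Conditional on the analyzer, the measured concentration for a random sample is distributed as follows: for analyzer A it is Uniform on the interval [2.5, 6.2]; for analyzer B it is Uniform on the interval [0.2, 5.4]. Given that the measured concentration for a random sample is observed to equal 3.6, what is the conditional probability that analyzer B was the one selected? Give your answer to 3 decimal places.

Likelihoods f(3.6 | ·): A: 0.27027; B: 0.192308.
Posterior ∝ prior × likelihood. Numerator for B: 0.833333·0.192308 = 0.160256.
Normalizing constant: 0.166667·0.27027 + 0.833333·0.192308 = 0.205301.
P(B | observation) = 0.160256 / 0.205301 = 0.780591.

0.781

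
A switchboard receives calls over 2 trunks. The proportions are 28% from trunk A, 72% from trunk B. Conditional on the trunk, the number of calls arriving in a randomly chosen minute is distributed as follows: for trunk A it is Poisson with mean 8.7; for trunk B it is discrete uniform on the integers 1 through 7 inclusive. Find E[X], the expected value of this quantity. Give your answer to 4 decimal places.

5.3160

Component means — A: 8.7; B: 4.
E[X] = 0.28·8.7 + 0.72·4 = 5.316.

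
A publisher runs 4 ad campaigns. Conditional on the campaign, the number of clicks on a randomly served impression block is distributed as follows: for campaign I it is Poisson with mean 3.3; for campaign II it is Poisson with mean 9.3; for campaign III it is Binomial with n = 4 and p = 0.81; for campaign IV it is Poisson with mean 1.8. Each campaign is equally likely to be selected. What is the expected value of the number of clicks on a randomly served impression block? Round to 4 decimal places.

4.4100

Component means — I: 3.3; II: 9.3; III: 3.24; IV: 1.8.
E[X] = 0.25·3.3 + 0.25·9.3 + 0.25·3.24 + 0.25·1.8 = 4.41.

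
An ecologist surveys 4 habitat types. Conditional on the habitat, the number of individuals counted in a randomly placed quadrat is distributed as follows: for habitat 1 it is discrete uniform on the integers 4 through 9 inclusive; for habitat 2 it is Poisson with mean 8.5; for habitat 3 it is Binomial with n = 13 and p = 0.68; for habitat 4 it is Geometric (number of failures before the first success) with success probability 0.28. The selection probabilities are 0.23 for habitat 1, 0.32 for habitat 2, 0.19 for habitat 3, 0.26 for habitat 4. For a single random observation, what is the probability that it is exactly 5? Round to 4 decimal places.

Conditional on each habitat, P(X = 5): 1: 0.166667; 2: 0.0752333; 3: 0.0205742; 4: 0.0541777.
By total probability, P(X = 5) = 0.23·0.166667 + 0.32·0.0752333 + 0.19·0.0205742 + 0.26·0.0541777 = 0.0804033.

0.0804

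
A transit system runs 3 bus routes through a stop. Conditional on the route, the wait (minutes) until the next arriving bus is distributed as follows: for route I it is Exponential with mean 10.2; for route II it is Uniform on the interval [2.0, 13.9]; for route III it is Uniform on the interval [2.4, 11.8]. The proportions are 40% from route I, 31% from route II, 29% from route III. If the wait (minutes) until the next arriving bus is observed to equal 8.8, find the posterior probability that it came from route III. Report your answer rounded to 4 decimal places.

Likelihoods f(8.8 | ·): I: 0.0413728; II: 0.0840336; III: 0.106383.
Posterior ∝ prior × likelihood. Numerator for III: 0.29·0.106383 = 0.0308511.
Normalizing constant: 0.4·0.0413728 + 0.31·0.0840336 + 0.29·0.106383 = 0.0734506.
P(III | observation) = 0.0308511 / 0.0734506 = 0.420025.

0.4200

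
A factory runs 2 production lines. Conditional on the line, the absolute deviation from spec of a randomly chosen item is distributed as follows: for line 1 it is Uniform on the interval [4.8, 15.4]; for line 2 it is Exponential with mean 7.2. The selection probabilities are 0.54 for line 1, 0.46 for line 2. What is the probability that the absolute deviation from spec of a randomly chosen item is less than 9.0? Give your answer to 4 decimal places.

Conditional on each line, P(X < 9.0): 1: 0.396226; 2: 0.713495.
By total probability, P(X < 9.0) = 0.54·0.396226 + 0.46·0.713495 = 0.54217.

0.5422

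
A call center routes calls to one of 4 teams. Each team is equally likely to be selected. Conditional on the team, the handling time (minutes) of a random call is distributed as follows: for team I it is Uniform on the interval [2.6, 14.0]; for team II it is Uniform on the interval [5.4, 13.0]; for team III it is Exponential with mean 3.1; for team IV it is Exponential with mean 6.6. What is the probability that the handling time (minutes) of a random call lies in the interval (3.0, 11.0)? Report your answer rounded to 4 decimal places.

0.5589

Conditional on each team, P(3.0 < X < 11.0): I: 0.701754; II: 0.736842; III: 0.351169; IV: 0.445861.
By total probability, P(3.0 < X < 11.0) = 0.25·0.701754 + 0.25·0.736842 + 0.25·0.351169 + 0.25·0.445861 = 0.558907.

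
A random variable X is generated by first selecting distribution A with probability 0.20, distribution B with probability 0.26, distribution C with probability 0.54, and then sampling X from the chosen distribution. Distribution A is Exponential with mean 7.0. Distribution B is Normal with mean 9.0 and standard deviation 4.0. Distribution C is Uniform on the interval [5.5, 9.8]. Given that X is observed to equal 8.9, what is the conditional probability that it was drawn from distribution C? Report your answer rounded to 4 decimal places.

0.7873

Likelihoods f(8.9 | ·): A: 0.0400615; B: 0.0997044; C: 0.232558.
Posterior ∝ prior × likelihood. Numerator for C: 0.54·0.232558 = 0.125581.
Normalizing constant: 0.2·0.0400615 + 0.26·0.0997044 + 0.54·0.232558 = 0.159517.
P(C | observation) = 0.125581 / 0.159517 = 0.787261.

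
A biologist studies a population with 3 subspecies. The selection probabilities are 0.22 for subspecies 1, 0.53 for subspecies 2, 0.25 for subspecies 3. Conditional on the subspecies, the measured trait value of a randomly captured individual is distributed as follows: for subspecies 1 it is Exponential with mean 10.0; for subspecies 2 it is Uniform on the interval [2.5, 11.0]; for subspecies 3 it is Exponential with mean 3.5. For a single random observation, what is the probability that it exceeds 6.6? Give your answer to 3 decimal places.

0.426

Conditional on each subspecies, P(X > 6.6): 1: 0.516851; 2: 0.517647; 3: 0.151721.
By total probability, P(X > 6.6) = 0.22·0.516851 + 0.53·0.517647 + 0.25·0.151721 = 0.42599.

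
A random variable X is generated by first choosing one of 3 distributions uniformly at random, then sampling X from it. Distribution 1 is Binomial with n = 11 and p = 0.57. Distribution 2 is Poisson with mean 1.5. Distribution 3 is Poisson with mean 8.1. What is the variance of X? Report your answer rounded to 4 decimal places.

Per component, 1: μ=6.27, E[X²]=42.009; 2: μ=1.5, E[X²]=3.75; 3: μ=8.1, E[X²]=73.71.
E[X] = 0.333333·6.27 + 0.333333·1.5 + 0.333333·8.1 = 5.29.
E[X²] = 0.333333·42.009 + 0.333333·3.75 + 0.333333·73.71 = 39.823.
Var(X) = E[X²] − (E[X])² = 39.823 − 27.9841 = 11.8389.

11.8389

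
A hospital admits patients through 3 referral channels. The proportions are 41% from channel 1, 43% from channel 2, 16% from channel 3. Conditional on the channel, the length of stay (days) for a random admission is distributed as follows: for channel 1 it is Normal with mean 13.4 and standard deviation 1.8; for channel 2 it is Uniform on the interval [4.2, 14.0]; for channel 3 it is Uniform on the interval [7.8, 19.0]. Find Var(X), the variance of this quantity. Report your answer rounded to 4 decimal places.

Per component, 1: μ=13.4, E[X²]=182.8; 2: μ=9.1, E[X²]=90.8133; 3: μ=13.4, E[X²]=190.013.
E[X] = 0.41·13.4 + 0.43·9.1 + 0.16·13.4 = 11.551.
E[X²] = 0.41·182.8 + 0.43·90.8133 + 0.16·190.013 = 144.4.
Var(X) = E[X²] − (E[X])² = 144.4 − 133.426 = 10.9743.

10.9743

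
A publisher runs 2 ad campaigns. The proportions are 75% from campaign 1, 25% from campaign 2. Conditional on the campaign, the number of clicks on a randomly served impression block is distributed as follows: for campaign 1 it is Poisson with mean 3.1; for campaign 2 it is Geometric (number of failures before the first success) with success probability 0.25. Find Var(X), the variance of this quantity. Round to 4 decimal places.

Per component, 1: μ=3.1, E[X²]=12.71; 2: μ=3, E[X²]=21.
E[X] = 0.75·3.1 + 0.25·3 = 3.075.
E[X²] = 0.75·12.71 + 0.25·21 = 14.7825.
Var(X) = E[X²] − (E[X])² = 14.7825 − 9.45563 = 5.32687.

5.3269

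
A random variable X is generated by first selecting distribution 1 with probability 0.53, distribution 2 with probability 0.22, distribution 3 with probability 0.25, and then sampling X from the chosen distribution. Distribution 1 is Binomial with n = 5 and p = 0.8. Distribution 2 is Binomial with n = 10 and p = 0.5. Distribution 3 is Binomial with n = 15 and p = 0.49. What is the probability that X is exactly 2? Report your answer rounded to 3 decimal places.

0.038

Conditional on each component, P(X = 2): 1: 0.0512; 2: 0.0439453; 3: 0.00398101.
By total probability, P(X = 2) = 0.53·0.0512 + 0.22·0.0439453 + 0.25·0.00398101 = 0.0377992.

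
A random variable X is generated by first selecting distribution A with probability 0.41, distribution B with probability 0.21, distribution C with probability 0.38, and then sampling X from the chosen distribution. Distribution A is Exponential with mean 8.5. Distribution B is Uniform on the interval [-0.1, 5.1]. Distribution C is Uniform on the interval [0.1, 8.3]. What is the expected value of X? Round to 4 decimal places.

Component means — A: 8.5; B: 2.5; C: 4.2.
E[X] = 0.41·8.5 + 0.21·2.5 + 0.38·4.2 = 5.606.

5.6060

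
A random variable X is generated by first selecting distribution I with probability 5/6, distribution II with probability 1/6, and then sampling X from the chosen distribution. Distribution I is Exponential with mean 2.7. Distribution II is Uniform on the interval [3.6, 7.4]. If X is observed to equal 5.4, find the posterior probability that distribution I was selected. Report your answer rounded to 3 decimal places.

Likelihoods f(5.4 | ·): I: 0.0501242; II: 0.263158.
Posterior ∝ prior × likelihood. Numerator for I: 0.833333·0.0501242 = 0.0417701.
Normalizing constant: 0.833333·0.0501242 + 0.166667·0.263158 = 0.0856298.
P(I | observation) = 0.0417701 / 0.0856298 = 0.487799.

0.488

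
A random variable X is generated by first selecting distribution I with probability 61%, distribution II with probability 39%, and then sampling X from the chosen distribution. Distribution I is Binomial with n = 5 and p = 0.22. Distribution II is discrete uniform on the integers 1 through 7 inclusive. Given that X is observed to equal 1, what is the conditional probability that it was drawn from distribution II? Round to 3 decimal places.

0.183

Likelihoods P(X=1 | ·): I: 0.407166; II: 0.142857.
Posterior ∝ prior × likelihood. Numerator for II: 0.39·0.142857 = 0.0557143.
Normalizing constant: 0.61·0.407166 + 0.39·0.142857 = 0.304085.
P(II | observation) = 0.0557143 / 0.304085 = 0.183219.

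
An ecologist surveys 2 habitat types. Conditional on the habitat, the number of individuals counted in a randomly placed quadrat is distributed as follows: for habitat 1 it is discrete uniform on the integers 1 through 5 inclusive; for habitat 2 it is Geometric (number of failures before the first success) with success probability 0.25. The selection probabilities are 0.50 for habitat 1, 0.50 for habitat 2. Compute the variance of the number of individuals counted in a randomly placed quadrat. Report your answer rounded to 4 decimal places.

7.0000

Per component, 1: μ=3, E[X²]=11; 2: μ=3, E[X²]=21.
E[X] = 0.5·3 + 0.5·3 = 3.
E[X²] = 0.5·11 + 0.5·21 = 16.
Var(X) = E[X²] − (E[X])² = 16 − 9 = 7.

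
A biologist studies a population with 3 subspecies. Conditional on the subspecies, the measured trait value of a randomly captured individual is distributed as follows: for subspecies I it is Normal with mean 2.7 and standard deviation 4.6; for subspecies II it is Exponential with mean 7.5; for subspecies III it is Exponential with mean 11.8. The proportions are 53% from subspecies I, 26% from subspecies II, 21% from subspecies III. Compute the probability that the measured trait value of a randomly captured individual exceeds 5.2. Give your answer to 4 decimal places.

0.4206

Conditional on each subspecies, P(X > 5.2): I: 0.2934; II: 0.499907; III: 0.6436.
By total probability, P(X > 5.2) = 0.53·0.2934 + 0.26·0.499907 + 0.21·0.6436 = 0.420634.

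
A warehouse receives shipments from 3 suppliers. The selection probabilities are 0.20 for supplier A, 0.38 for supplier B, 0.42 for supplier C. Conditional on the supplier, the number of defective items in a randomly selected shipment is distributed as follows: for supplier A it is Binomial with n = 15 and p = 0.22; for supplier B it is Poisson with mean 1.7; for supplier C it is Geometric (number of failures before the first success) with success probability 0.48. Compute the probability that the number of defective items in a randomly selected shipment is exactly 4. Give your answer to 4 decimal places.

0.0805

Conditional on each supplier, P(X = 4): A: 0.207905; B: 0.0635746; C: 0.0350958.
By total probability, P(X = 4) = 0.2·0.207905 + 0.38·0.0635746 + 0.42·0.0350958 = 0.0804795.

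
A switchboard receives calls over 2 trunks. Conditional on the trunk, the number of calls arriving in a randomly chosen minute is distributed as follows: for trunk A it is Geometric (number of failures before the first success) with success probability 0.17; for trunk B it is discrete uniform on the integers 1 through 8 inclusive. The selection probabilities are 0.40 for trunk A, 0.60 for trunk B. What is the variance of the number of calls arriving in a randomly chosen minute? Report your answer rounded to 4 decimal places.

14.6730

Per component, A: μ=4.88235, E[X²]=52.5571; B: μ=4.5, E[X²]=25.5.
E[X] = 0.4·4.88235 + 0.6·4.5 = 4.65294.
E[X²] = 0.4·52.5571 + 0.6·25.5 = 36.3228.
Var(X) = E[X²] − (E[X])² = 36.3228 − 21.6499 = 14.673.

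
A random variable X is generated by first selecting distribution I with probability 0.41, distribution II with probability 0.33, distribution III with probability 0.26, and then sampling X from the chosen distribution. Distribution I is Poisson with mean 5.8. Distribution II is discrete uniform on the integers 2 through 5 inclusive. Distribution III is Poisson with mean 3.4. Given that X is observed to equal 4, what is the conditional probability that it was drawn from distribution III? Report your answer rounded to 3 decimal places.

0.255

Likelihoods P(X=4 | ·): I: 0.142755; II: 0.25; III: 0.185825.
Posterior ∝ prior × likelihood. Numerator for III: 0.26·0.185825 = 0.0483144.
Normalizing constant: 0.41·0.142755 + 0.33·0.25 + 0.26·0.185825 = 0.189344.
P(III | observation) = 0.0483144 / 0.189344 = 0.255167.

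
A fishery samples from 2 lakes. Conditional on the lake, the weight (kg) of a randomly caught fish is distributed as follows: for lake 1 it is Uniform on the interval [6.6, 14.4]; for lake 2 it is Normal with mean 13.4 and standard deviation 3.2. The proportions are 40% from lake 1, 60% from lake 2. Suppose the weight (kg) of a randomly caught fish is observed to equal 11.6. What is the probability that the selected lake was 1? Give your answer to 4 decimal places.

Likelihoods f(11.6 | ·): 1: 0.128205; 2: 0.106427.
Posterior ∝ prior × likelihood. Numerator for 1: 0.4·0.128205 = 0.0512821.
Normalizing constant: 0.4·0.128205 + 0.6·0.106427 = 0.115138.
P(1 | observation) = 0.0512821 / 0.115138 = 0.445395.

0.4454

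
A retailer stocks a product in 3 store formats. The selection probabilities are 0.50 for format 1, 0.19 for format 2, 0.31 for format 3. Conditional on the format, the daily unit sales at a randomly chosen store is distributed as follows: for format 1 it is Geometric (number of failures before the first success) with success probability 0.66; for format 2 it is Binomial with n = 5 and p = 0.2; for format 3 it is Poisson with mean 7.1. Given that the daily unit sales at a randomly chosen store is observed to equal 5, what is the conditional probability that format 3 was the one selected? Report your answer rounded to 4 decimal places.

0.9610

Likelihoods P(X=5 | ·): 1: 0.00299874; 2: 0.00032; 3: 0.124057.
Posterior ∝ prior × likelihood. Numerator for 3: 0.31·0.124057 = 0.0384575.
Normalizing constant: 0.5·0.00299874 + 0.19·0.00032 + 0.31·0.124057 = 0.0400177.
P(3 | observation) = 0.0384575 / 0.0400177 = 0.961013.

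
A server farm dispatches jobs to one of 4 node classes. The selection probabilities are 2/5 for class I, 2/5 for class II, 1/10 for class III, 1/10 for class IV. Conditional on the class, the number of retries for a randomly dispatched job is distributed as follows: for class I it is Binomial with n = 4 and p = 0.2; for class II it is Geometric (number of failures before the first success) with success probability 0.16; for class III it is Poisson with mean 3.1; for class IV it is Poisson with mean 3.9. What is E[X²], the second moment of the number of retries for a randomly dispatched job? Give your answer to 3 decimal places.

For each component E[X²] = Var + (mean)², giving I: 1.28; II: 60.375; III: 12.71; IV: 19.11.
Overall E[X²] = 0.4·1.28 + 0.4·60.375 + 0.1·12.71 + 0.1·19.11 = 27.844.

27.844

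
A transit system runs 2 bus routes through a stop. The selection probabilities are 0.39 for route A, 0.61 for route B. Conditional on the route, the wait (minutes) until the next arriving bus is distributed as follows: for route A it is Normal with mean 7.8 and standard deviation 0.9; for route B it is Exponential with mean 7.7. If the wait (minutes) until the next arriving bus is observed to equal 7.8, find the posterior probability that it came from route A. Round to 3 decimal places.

0.857

Likelihoods f(7.8 | ·): A: 0.443269; B: 0.0471601.
Posterior ∝ prior × likelihood. Numerator for A: 0.39·0.443269 = 0.172875.
Normalizing constant: 0.39·0.443269 + 0.61·0.0471601 = 0.201643.
P(A | observation) = 0.172875 / 0.201643 = 0.857333.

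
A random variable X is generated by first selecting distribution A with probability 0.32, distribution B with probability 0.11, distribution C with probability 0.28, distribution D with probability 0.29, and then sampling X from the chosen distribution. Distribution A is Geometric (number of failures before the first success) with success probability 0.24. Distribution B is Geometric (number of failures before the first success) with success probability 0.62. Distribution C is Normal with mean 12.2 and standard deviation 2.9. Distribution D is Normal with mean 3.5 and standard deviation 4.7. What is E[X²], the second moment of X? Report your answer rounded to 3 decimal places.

61.570

For each component E[X²] = Var + (mean)², giving A: 23.2222; B: 1.3642; C: 157.25; D: 34.34.
Overall E[X²] = 0.32·23.2222 + 0.11·1.3642 + 0.28·157.25 + 0.29·34.34 = 61.5698.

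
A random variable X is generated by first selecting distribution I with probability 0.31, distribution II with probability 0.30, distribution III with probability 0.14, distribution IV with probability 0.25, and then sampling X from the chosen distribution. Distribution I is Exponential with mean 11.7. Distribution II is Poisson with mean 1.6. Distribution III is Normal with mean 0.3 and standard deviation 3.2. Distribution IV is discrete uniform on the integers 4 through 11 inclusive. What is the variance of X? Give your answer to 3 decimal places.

66.652

Per component, I: μ=11.7, E[X²]=273.78; II: μ=1.6, E[X²]=4.16; III: μ=0.3, E[X²]=10.33; IV: μ=7.5, E[X²]=61.5.
E[X] = 0.31·11.7 + 0.3·1.6 + 0.14·0.3 + 0.25·7.5 = 6.024.
E[X²] = 0.31·273.78 + 0.3·4.16 + 0.14·10.33 + 0.25·61.5 = 102.941.
Var(X) = E[X²] − (E[X])² = 102.941 − 36.2886 = 66.6524.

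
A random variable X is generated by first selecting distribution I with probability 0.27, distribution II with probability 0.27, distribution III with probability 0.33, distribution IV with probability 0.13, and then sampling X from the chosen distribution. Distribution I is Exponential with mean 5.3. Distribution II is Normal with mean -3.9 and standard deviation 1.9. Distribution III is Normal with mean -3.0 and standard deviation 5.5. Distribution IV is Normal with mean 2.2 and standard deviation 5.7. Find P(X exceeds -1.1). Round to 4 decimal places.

0.5028

Conditional on each component, P(X > -1.1): I: 1; II: 0.0702833; III: 0.364876; IV: 0.718688.
By total probability, P(X > -1.1) = 0.27·1 + 0.27·0.0702833 + 0.33·0.364876 + 0.13·0.718688 = 0.502815.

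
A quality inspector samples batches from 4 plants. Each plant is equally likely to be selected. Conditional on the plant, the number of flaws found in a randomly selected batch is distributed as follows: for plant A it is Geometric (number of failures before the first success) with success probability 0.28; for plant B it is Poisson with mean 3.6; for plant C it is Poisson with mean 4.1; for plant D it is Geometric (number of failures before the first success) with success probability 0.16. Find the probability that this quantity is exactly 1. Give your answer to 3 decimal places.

0.126

Conditional on each plant, P(X = 1): A: 0.2016; B: 0.0983654; C: 0.067948; D: 0.1344.
By total probability, P(X = 1) = 0.25·0.2016 + 0.25·0.0983654 + 0.25·0.067948 + 0.25·0.1344 = 0.125578.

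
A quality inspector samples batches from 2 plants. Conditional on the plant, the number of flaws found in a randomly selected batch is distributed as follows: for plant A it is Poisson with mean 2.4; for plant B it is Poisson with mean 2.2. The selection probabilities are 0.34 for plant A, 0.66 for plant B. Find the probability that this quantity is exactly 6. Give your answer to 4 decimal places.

0.0197

Conditional on each plant, P(X = 6): A: 0.0240784; B: 0.0174484.
By total probability, P(X = 6) = 0.34·0.0240784 + 0.66·0.0174484 = 0.0197026.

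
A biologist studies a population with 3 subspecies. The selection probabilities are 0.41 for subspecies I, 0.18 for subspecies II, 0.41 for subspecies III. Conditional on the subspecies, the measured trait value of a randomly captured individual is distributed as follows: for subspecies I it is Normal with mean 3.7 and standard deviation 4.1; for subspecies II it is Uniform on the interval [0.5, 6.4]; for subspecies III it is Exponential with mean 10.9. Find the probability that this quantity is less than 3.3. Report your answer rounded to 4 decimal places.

0.3816

Conditional on each subspecies, P(X < 3.3): I: 0.46114; II: 0.474576; III: 0.261218.
By total probability, P(X < 3.3) = 0.41·0.46114 + 0.18·0.474576 + 0.41·0.261218 = 0.381591.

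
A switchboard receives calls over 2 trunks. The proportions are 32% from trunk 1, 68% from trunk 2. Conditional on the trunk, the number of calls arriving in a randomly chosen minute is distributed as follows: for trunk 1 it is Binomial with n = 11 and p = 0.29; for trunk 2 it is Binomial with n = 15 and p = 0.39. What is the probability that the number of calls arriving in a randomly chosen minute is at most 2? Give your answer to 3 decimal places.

Conditional on each trunk, P(X ≤ 2): 1: 0.339027; 2: 0.0322391.
By total probability, P(X ≤ 2) = 0.32·0.339027 + 0.68·0.0322391 = 0.130411.

0.130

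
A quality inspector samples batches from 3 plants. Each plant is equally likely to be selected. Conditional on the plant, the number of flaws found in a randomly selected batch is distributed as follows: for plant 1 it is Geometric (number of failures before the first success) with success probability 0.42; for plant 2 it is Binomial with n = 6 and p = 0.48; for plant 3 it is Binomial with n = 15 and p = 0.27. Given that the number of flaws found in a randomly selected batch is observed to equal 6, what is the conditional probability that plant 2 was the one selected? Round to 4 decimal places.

Likelihoods P(X=6 | ·): 1: 0.0159889; 2: 0.0122306; 3: 0.114154.
Posterior ∝ prior × likelihood. Numerator for 2: 0.333333·0.0122306 = 0.00407686.
Normalizing constant: 0.333333·0.0159889 + 0.333333·0.0122306 + 0.333333·0.114154 = 0.0474579.
P(2 | observation) = 0.00407686 / 0.0474579 = 0.0859048.

0.0859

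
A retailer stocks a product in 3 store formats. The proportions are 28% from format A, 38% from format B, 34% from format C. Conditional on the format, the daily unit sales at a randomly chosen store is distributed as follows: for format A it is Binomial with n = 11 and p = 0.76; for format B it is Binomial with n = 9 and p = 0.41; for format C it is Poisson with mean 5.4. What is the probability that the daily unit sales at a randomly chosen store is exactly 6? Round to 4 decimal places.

0.1039

Conditional on each format, P(X = 6): A: 0.0708891; B: 0.081948; C: 0.155539.
By total probability, P(X = 6) = 0.28·0.0708891 + 0.38·0.081948 + 0.34·0.155539 = 0.103873.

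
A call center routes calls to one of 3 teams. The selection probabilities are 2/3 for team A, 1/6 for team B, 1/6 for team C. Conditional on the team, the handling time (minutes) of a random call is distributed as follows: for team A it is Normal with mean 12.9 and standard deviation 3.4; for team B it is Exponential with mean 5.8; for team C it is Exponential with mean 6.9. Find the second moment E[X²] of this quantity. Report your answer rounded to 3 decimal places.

For each component E[X²] = Var + (mean)², giving A: 177.97; B: 67.28; C: 95.22.
Overall E[X²] = 0.666667·177.97 + 0.166667·67.28 + 0.166667·95.22 = 145.73.

145.730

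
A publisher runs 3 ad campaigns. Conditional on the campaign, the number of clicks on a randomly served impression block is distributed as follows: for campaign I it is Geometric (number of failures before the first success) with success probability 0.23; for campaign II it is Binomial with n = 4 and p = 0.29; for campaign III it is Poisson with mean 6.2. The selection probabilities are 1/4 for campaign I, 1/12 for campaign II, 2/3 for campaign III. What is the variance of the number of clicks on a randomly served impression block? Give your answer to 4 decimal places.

10.7076

Per component, I: μ=3.34783, E[X²]=25.7637; II: μ=1.16, E[X²]=2.1692; III: μ=6.2, E[X²]=44.64.
E[X] = 0.25·3.34783 + 0.0833333·1.16 + 0.666667·6.2 = 5.06696.
E[X²] = 0.25·25.7637 + 0.0833333·2.1692 + 0.666667·44.64 = 36.3817.
Var(X) = E[X²] − (E[X])² = 36.3817 − 25.674 = 10.7076.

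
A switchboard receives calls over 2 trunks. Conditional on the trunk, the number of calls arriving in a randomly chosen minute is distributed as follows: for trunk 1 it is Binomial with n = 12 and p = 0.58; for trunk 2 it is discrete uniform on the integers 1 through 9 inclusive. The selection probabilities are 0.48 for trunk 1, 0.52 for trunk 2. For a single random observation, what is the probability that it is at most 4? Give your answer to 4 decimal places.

0.2676

Conditional on each trunk, P(X ≤ 4): 1: 0.0760168; 2: 0.444444.
By total probability, P(X ≤ 4) = 0.48·0.0760168 + 0.52·0.444444 = 0.267599.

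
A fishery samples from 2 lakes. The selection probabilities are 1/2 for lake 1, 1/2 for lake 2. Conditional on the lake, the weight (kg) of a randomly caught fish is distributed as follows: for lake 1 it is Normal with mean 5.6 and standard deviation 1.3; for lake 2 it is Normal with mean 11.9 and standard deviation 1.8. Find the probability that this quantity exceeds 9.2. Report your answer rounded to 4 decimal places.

Conditional on each lake, P(X > 9.2): 1: 0.00280944; 2: 0.933193.
By total probability, P(X > 9.2) = 0.5·0.00280944 + 0.5·0.933193 = 0.468001.

0.4680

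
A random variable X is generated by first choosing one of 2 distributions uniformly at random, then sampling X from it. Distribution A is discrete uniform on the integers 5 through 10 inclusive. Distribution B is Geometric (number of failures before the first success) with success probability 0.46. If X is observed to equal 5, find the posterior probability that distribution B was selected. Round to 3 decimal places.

Likelihoods P(X=5 | ·): A: 0.166667; B: 0.0211216.
Posterior ∝ prior × likelihood. Numerator for B: 0.5·0.0211216 = 0.0105608.
Normalizing constant: 0.5·0.166667 + 0.5·0.0211216 = 0.0938941.
P(B | observation) = 0.0105608 / 0.0938941 = 0.112476.

0.112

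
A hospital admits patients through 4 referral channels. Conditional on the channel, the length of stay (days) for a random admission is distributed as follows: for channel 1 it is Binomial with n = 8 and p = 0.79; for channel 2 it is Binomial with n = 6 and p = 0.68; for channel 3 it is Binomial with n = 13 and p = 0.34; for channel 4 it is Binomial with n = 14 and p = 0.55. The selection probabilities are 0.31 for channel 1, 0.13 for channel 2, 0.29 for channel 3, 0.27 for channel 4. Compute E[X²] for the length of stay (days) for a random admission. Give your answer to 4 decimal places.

For each component E[X²] = Var + (mean)², giving 1: 41.2696; 2: 17.952; 3: 22.4536; 4: 62.755.
Overall E[X²] = 0.31·41.2696 + 0.13·17.952 + 0.29·22.4536 + 0.27·62.755 = 38.5827.

38.5827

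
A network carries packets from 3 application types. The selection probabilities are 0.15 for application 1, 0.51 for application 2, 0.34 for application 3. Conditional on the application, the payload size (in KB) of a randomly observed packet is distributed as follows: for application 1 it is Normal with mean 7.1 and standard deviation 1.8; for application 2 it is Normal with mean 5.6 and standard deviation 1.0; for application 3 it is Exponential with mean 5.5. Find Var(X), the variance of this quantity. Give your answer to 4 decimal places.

11.5854

Per component, 1: μ=7.1, E[X²]=53.65; 2: μ=5.6, E[X²]=32.36; 3: μ=5.5, E[X²]=60.5.
E[X] = 0.15·7.1 + 0.51·5.6 + 0.34·5.5 = 5.791.
E[X²] = 0.15·53.65 + 0.51·32.36 + 0.34·60.5 = 45.1211.
Var(X) = E[X²] − (E[X])² = 45.1211 − 33.5357 = 11.5854.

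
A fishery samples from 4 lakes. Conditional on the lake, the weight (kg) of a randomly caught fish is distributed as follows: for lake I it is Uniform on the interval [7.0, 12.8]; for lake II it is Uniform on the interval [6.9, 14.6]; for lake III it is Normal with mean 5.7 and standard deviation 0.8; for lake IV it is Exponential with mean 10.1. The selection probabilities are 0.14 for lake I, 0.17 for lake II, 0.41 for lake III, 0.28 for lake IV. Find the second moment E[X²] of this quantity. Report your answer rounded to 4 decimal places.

For each component E[X²] = Var + (mean)², giving I: 100.813; II: 120.503; III: 33.13; IV: 204.02.
Overall E[X²] = 0.14·100.813 + 0.17·120.503 + 0.41·33.13 + 0.28·204.02 = 105.308.

105.3083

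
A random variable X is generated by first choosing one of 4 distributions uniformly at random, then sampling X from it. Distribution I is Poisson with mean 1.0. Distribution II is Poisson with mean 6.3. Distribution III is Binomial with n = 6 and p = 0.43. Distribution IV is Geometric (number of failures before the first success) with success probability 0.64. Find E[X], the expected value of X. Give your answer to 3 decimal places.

2.611

Component means — I: 1; II: 6.3; III: 2.58; IV: 0.5625.
E[X] = 0.25·1 + 0.25·6.3 + 0.25·2.58 + 0.25·0.5625 = 2.61062.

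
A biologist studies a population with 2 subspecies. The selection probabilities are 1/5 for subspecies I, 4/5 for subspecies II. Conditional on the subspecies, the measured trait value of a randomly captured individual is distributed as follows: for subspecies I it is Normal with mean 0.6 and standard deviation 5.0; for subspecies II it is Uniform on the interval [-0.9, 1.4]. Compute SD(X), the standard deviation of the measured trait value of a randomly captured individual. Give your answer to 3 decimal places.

Per component, I: μ=0.6, E[X²]=25.36; II: μ=0.25, E[X²]=0.503333.
E[X] = 0.2·0.6 + 0.8·0.25 = 0.32.
E[X²] = 0.2·25.36 + 0.8·0.503333 = 5.47467.
Var(X) = E[X²] − (E[X])² = 5.47467 − 0.1024 = 5.37227.
SD(X) = √5.37227 = 2.31782.

2.318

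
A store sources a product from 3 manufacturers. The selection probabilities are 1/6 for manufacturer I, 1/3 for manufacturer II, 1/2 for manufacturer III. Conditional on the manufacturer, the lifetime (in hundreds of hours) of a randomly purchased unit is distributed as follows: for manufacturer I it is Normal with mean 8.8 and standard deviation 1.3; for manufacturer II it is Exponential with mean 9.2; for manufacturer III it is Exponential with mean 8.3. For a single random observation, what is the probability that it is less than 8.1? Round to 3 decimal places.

0.556

Conditional on each manufacturer, P(X < 8.1): I: 0.295129; II: 0.585397; III: 0.623148.
By total probability, P(X < 8.1) = 0.166667·0.295129 + 0.333333·0.585397 + 0.5·0.623148 = 0.555895.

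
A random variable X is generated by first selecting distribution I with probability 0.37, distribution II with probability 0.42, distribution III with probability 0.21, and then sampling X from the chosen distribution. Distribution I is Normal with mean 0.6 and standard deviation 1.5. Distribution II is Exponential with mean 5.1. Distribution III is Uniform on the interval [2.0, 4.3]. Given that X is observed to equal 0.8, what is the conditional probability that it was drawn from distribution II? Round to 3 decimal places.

0.419

Likelihoods f(0.8 | ·): I: 0.263608; II: 0.167612; III: 0.
Posterior ∝ prior × likelihood. Numerator for II: 0.42·0.167612 = 0.0703971.
Normalizing constant: 0.37·0.263608 + 0.42·0.167612 + 0.21·0 = 0.167932.
P(II | observation) = 0.0703971 / 0.167932 = 0.4192.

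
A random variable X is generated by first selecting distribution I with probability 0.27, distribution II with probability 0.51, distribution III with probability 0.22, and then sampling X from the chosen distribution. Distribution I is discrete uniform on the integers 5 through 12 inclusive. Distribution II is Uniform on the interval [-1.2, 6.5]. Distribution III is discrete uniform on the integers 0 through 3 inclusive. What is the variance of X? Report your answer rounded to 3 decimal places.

Per component, I: μ=8.5, E[X²]=77.5; II: μ=2.65, E[X²]=11.9633; III: μ=1.5, E[X²]=3.5.
E[X] = 0.27·8.5 + 0.51·2.65 + 0.22·1.5 = 3.9765.
E[X²] = 0.27·77.5 + 0.51·11.9633 + 0.22·3.5 = 27.7963.
Var(X) = E[X²] − (E[X])² = 27.7963 − 15.8126 = 11.9837.

11.984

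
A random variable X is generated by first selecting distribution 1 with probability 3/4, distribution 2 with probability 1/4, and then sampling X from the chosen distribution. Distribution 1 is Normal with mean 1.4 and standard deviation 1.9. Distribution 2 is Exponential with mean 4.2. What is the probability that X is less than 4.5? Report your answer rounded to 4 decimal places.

Conditional on each component, P(X < 4.5): 1: 0.948616; 2: 0.657481.
By total probability, P(X < 4.5) = 0.75·0.948616 + 0.25·0.657481 = 0.875832.

0.8758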